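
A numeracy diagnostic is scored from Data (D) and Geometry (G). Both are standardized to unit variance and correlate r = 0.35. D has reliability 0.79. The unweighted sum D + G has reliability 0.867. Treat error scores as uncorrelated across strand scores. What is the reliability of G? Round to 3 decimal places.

0.851

Var(D+G) = 2 + 2·0.35 = 2.700.
True-score variance = ρ_D + ρ_G + 2·0.35, so 0.867 = (0.79 + ρ_G + 0.70) / 2.700.
ρ_G = 0.867·2.700 − 0.79 − 0.70 = 0.851.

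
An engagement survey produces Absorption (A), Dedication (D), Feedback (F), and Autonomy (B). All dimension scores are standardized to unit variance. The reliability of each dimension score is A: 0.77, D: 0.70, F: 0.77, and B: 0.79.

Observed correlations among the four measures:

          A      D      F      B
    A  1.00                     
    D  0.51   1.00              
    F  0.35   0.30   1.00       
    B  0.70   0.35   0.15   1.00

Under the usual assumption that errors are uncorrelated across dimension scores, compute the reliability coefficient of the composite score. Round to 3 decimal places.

Var(A+D+F+B) = 4 + 2·[0.51 + 0.35 + 0.70 + 0.30 + 0.35 + 0.15] = 4 + 4.72 = 8.72.
With uncorrelated errors the cross-covariances are all true-score covariance, so they carry over unchanged; only the diagonal terms shrink to ρᵢσᵢ².
True-score variance = [0.77 + 0.70 + 0.77 + 0.79] + 4.72 = 3.03 + 4.72 = 7.75.
Reliability = 7.75 / 8.72 = 0.889.

0.889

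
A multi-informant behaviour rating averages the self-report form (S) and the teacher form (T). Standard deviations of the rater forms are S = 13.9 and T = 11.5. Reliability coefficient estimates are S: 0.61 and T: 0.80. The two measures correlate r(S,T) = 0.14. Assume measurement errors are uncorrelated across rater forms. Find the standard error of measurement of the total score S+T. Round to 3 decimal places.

10.090

Var(total) = 325.46 + 44.758 = 370.218.
True-score variance = 223.658 + 44.758 = 268.416, so reliability = 0.7250.
Error variance = 370.218 − 268.416 = 101.802; SEM = √101.802 = 10.090.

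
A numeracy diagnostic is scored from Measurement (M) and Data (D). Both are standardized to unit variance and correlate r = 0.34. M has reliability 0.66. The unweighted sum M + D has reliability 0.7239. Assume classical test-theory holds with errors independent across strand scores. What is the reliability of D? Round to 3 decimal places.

Var(M+D) = 2 + 2·0.34 = 2.680.
True-score variance = ρ_M + ρ_D + 2·0.34, so 0.7239 = (0.66 + ρ_D + 0.68) / 2.680.
ρ_D = 0.7239·2.680 − 0.66 − 0.68 = 0.600.

0.600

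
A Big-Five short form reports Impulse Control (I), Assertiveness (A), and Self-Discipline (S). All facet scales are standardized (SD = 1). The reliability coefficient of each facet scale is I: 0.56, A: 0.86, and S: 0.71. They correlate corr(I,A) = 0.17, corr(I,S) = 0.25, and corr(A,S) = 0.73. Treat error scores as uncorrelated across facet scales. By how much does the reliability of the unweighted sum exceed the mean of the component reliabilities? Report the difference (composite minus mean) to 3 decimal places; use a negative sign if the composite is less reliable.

0.126

Var(sum) = 3 + 2.3 = 5.3; true-score variance = 2.13 + 2.3 = 4.43; composite reliability = 0.8358.
Mean component reliability = 0.7100.
Difference = 0.8358 − 0.7100 = 0.126.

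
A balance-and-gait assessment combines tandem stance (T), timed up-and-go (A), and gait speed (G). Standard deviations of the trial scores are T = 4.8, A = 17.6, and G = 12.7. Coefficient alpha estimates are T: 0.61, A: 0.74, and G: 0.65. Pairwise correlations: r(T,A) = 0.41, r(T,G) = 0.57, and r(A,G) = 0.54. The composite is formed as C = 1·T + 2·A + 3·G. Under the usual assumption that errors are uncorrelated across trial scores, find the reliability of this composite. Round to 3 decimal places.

Var(C) = 4.8² + 2²·17.6² + 3²·12.7² + 2·[2·4.8·17.6·0.41 + 3·4.8·12.7·0.57 + 6·17.6·12.7·0.54] = 2713.69 + 1795.44 = 4509.13.
Because errors are independent across components, Cov(Tᵢ,Tⱼ) = Cov(Xᵢ,Xⱼ); the off-diagonal part of the true-score variance is the same as above.
True-score variance = [4.8²·0.61 + 2²·17.6²·0.74 + 3²·12.7²·0.65] + 1795.44 = 1874.49 + 1795.44 = 3669.93.
Reliability = 3669.93 / 4509.13 = 0.814.

0.814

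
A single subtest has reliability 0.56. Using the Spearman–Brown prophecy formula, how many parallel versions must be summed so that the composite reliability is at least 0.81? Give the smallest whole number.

k ≥ ρ*(1−ρ₁)/(ρ₁(1−ρ*)) = 0.81·0.44 / (0.56·0.19) = 3.350.
Smallest integer k = 4.

4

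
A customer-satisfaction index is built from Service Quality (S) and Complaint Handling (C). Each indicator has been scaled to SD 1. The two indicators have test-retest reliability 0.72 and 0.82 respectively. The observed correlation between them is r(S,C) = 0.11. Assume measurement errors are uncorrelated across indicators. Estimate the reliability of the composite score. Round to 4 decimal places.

Var(S+C) = 2 + 2·[0.11] = 2 + 0.22 = 2.22.
Because errors are independent across components, Cov(Tᵢ,Tⱼ) = Cov(Xᵢ,Xⱼ); the off-diagonal part of the true-score variance is the same as above.
True-score variance = [0.72 + 0.82] + 0.22 = 1.54 + 0.22 = 1.76.
Reliability = 1.76 / 2.22 = 0.7928.

0.7928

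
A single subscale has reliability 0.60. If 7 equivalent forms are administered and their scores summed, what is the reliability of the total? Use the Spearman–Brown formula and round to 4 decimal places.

ρ_k = kρ / (1 + (k−1)ρ) = 7·0.60 / (1 + 6·0.60) = 4.200 / 4.600 = 0.9130.

0.9130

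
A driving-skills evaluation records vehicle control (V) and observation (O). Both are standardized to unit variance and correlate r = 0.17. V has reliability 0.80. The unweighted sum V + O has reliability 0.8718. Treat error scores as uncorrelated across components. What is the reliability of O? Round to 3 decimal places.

0.900

Var(V+O) = 2 + 2·0.17 = 2.340.
True-score variance = ρ_V + ρ_O + 2·0.17, so 0.8718 = (0.80 + ρ_O + 0.34) / 2.340.
ρ_O = 0.8718·2.340 − 0.80 − 0.34 = 0.900.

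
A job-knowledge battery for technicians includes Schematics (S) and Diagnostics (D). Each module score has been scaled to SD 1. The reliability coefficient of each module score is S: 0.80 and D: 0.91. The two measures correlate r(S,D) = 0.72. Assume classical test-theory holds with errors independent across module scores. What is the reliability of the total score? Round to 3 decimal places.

0.916

Var(S+D) = 2 + 2·[0.72] = 2 + 1.44 = 3.44.
Under uncorrelated errors the observed covariances equal the true-score covariances, so only the own-variance terms attenuate.
True-score variance = [0.80 + 0.91] + 1.44 = 1.71 + 1.44 = 3.15.
Reliability = 3.15 / 3.44 = 0.916.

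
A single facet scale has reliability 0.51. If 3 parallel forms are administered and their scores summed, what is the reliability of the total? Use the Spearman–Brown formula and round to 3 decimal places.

0.757

ρ_k = kρ / (1 + (k−1)ρ) = 3·0.51 / (1 + 2·0.51) = 1.530 / 2.020 = 0.757.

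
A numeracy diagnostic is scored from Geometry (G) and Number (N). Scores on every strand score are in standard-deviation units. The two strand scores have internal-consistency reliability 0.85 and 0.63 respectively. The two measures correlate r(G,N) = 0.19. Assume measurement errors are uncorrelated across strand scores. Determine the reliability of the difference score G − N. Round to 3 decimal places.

Var(G−N) = 1 + 1 − 2·0.19 = 2 − 0.38 = 1.62.
With uncorrelated errors the cross-covariances are all true-score covariance, so they carry over unchanged; only the diagonal terms shrink to ρᵢσᵢ².
True-score variance = [0.85 + 0.63] − 0.38 = 1.48 − 0.38 = 1.1.
Reliability = 1.1 / 1.62 = 0.679.

0.679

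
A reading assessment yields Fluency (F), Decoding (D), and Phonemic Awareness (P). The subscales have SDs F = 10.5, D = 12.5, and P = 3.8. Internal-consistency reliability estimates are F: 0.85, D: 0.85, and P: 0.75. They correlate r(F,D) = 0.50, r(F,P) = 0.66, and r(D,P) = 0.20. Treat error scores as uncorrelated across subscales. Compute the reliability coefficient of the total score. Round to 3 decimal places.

0.910

Var(F+D+P) = 10.5² + 12.5² + 3.8² + 2·[10.5·12.5·0.50 + 10.5·3.8·0.66 + 12.5·3.8·0.20] = 280.94 + 202.918 = 483.858.
Under uncorrelated errors the observed covariances equal the true-score covariances, so only the own-variance terms attenuate.
True-score variance = [10.5²·0.85 + 12.5²·0.85 + 3.8²·0.75] + 202.918 = 237.355 + 202.918 = 440.273.
Reliability = 440.273 / 483.858 = 0.910.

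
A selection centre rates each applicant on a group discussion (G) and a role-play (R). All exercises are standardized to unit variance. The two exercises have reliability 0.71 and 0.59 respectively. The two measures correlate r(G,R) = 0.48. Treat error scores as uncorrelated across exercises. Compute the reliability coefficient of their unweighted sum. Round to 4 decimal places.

0.7635

Var(G+R) = 2 + 2·[0.48] = 2 + 0.96 = 2.96.
Under uncorrelated errors the observed covariances equal the true-score covariances, so only the own-variance terms attenuate.
True-score variance = [0.71 + 0.59] + 0.96 = 1.3 + 0.96 = 2.26.
Reliability = 2.26 / 2.96 = 0.7635.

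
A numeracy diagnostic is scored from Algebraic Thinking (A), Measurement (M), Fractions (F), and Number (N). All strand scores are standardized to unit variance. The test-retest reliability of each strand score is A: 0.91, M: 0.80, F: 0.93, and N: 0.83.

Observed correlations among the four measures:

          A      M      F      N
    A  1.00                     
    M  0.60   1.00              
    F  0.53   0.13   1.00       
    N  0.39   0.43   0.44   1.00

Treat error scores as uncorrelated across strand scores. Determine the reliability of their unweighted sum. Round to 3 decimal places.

Var(A+M+F+N) = 4 + 2·[0.60 + 0.53 + 0.39 + 0.13 + 0.43 + 0.44] = 4 + 5.04 = 9.04.
Because errors are independent across components, Cov(Tᵢ,Tⱼ) = Cov(Xᵢ,Xⱼ); the off-diagonal part of the true-score variance is the same as above.
True-score variance = [0.91 + 0.80 + 0.93 + 0.83] + 5.04 = 3.47 + 5.04 = 8.51.
Reliability = 8.51 / 9.04 = 0.941.

0.941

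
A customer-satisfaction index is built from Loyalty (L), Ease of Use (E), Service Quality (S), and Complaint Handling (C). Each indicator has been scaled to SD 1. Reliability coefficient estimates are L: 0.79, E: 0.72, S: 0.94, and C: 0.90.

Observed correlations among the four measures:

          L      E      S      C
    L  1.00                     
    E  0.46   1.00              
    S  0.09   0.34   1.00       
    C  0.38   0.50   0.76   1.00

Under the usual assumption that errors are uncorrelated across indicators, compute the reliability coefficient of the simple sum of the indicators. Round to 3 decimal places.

Var(L+E+S+C) = 4 + 2·[0.46 + 0.09 + 0.38 + 0.34 + 0.50 + 0.76] = 4 + 5.06 = 9.06.
With uncorrelated errors the cross-covariances are all true-score covariance, so they carry over unchanged; only the diagonal terms shrink to ρᵢσᵢ².
True-score variance = [0.79 + 0.72 + 0.94 + 0.90] + 5.06 = 3.35 + 5.06 = 8.41.
Reliability = 8.41 / 9.06 = 0.928.

0.928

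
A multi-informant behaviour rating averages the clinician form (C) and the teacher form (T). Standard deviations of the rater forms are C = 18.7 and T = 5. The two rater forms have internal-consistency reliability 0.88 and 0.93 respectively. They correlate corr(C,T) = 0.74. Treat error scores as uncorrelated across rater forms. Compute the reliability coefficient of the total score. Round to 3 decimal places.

Var(C+T) = 18.7² + 5² + 2·[18.7·5·0.74] = 374.69 + 138.38 = 513.07.
With uncorrelated errors the cross-covariances are all true-score covariance, so they carry over unchanged; only the diagonal terms shrink to ρᵢσᵢ².
True-score variance = [18.7²·0.88 + 5²·0.93] + 138.38 = 330.977 + 138.38 = 469.357.
Reliability = 469.357 / 513.07 = 0.915.

0.915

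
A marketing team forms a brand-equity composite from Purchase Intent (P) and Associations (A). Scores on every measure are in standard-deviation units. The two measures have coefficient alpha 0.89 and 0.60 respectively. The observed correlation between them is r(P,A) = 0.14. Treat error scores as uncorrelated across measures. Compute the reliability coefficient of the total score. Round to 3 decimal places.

Var(P+A) = 2 + 2·[0.14] = 2 + 0.28 = 2.28.
Because errors are independent across components, Cov(Tᵢ,Tⱼ) = Cov(Xᵢ,Xⱼ); the off-diagonal part of the true-score variance is the same as above.
True-score variance = [0.89 + 0.60] + 0.28 = 1.49 + 0.28 = 1.77.
Reliability = 1.77 / 2.28 = 0.776.

0.776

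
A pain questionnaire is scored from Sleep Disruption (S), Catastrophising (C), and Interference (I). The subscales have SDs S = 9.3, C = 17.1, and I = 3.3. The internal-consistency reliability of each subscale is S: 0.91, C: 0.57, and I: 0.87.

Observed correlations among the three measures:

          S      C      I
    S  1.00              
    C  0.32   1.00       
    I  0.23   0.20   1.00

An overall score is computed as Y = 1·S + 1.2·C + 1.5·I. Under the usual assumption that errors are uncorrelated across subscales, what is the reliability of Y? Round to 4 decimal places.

0.7318

Var(Y) = 9.3² + 1.2²·17.1² + 1.5²·3.3² + 2·[1.2·9.3·17.1·0.32 + 1.5·9.3·3.3·0.23 + 1.8·17.1·3.3·0.20] = 532.063 + 183.941 = 716.004.
With uncorrelated errors the cross-covariances are all true-score covariance, so they carry over unchanged; only the diagonal terms shrink to ρᵢσᵢ².
True-score variance = [9.3²·0.91 + 1.2²·17.1²·0.57 + 1.5²·3.3²·0.87] + 183.941 = 340.033 + 183.941 = 523.974.
Reliability = 523.974 / 716.004 = 0.7318.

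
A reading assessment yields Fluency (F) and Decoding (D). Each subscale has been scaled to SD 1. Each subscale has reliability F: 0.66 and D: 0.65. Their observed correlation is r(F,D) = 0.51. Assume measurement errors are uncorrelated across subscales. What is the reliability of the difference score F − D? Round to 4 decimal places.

0.2959

Var(F−D) = 1 + 1 − 2·0.51 = 2 − 1.02 = 0.98.
With uncorrelated errors the cross-covariances are all true-score covariance, so they carry over unchanged; only the diagonal terms shrink to ρᵢσᵢ².
True-score variance = [0.66 + 0.65] − 1.02 = 1.31 − 1.02 = 0.29.
Reliability = 0.29 / 0.98 = 0.2959.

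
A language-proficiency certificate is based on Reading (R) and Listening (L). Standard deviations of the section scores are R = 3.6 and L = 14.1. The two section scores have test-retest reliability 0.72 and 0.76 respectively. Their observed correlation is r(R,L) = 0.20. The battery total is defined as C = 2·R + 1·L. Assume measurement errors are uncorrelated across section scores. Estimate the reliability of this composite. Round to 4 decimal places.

Var(C) = 2²·3.6² + 14.1² + 2·[2·3.6·14.1·0.20] = 250.65 + 40.608 = 291.258.
With uncorrelated errors the cross-covariances are all true-score covariance, so they carry over unchanged; only the diagonal terms shrink to ρᵢσᵢ².
True-score variance = [2²·3.6²·0.72 + 14.1²·0.76] + 40.608 = 188.42 + 40.608 = 229.028.
Reliability = 229.028 / 291.258 = 0.7863.

0.7863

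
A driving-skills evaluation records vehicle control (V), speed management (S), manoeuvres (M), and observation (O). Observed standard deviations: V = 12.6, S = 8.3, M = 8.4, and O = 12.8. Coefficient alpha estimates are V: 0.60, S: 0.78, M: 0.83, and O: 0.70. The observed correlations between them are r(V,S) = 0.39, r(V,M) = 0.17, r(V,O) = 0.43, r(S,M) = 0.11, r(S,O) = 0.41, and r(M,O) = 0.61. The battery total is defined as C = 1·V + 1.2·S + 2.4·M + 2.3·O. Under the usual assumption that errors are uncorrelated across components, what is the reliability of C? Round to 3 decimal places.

Var(C) = 12.6² + 1.2²·8.3² + 2.4²·8.4² + 2.3²·12.8² + 2·[1.2·12.6·8.3·0.39 + 2.4·12.6·8.4·0.17 + 2.3·12.6·12.8·0.43 + 2.88·8.3·8.4·0.11 + 2.76·8.3·12.8·0.41 + 5.52·8.4·12.8·0.61] = 1531.1 + 1511.96 = 3043.06.
With uncorrelated errors the cross-covariances are all true-score covariance, so they carry over unchanged; only the diagonal terms shrink to ρᵢσᵢ².
True-score variance = [12.6²·0.60 + 1.2²·8.3²·0.78 + 2.4²·8.4²·0.83 + 2.3²·12.8²·0.70] + 1511.96 = 1116.67 + 1511.96 = 2628.63.
Reliability = 2628.63 / 3043.06 = 0.864.

0.864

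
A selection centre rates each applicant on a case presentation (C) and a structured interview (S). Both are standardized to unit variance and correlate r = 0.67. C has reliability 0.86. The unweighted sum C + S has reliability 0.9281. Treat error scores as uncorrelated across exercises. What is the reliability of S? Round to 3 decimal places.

0.900

Var(C+S) = 2 + 2·0.67 = 3.340.
True-score variance = ρ_C + ρ_S + 2·0.67, so 0.9281 = (0.86 + ρ_S + 1.34) / 3.340.
ρ_S = 0.9281·3.340 − 0.86 − 1.34 = 0.900.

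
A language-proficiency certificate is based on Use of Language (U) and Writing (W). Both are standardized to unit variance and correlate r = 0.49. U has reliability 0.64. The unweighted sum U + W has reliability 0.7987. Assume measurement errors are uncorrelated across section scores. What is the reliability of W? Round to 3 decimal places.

0.760

Var(U+W) = 2 + 2·0.49 = 2.980.
True-score variance = ρ_U + ρ_W + 2·0.49, so 0.7987 = (0.64 + ρ_W + 0.98) / 2.980.
ρ_W = 0.7987·2.980 − 0.64 − 0.98 = 0.760.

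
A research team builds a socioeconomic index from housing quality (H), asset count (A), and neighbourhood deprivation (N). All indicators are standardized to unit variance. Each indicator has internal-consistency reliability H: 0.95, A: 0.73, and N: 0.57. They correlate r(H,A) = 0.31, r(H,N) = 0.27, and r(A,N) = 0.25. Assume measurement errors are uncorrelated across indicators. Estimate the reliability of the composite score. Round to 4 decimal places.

0.8391

Var(H+A+N) = 3 + 2·[0.31 + 0.27 + 0.25] = 3 + 1.66 = 4.66.
With uncorrelated errors the cross-covariances are all true-score covariance, so they carry over unchanged; only the diagonal terms shrink to ρᵢσᵢ².
True-score variance = [0.95 + 0.73 + 0.57] + 1.66 = 2.25 + 1.66 = 3.91.
Reliability = 3.91 / 4.66 = 0.8391.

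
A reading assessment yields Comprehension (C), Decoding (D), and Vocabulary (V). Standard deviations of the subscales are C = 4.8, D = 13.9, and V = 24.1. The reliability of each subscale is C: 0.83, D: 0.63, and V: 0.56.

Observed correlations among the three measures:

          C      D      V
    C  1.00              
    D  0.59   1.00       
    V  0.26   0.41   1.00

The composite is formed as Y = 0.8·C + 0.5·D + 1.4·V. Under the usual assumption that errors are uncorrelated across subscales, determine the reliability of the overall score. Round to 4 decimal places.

Var(Y) = 0.8²·4.8² + 0.5²·13.9² + 1.4²·24.1² + 2·[0.4·4.8·13.9·0.59 + 1.12·4.8·24.1·0.26 + 0.7·13.9·24.1·0.41] = 1201.44 + 291.148 = 1492.58.
Because errors are independent across components, Cov(Tᵢ,Tⱼ) = Cov(Xᵢ,Xⱼ); the off-diagonal part of the true-score variance is the same as above.
True-score variance = [0.8²·4.8²·0.83 + 0.5²·13.9²·0.63 + 1.4²·24.1²·0.56] + 291.148 = 680.166 + 291.148 = 971.315.
Reliability = 971.315 / 1492.58 = 0.6508.

0.6508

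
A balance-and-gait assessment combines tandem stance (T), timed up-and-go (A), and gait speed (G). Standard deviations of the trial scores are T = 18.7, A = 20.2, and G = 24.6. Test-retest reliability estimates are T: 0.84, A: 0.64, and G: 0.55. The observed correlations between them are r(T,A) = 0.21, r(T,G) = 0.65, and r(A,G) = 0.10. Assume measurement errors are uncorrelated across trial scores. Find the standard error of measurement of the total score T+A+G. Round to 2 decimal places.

Var(total) = 1362.89 + 856.061 = 2218.95.
True-score variance = 887.723 + 856.061 = 1743.78, so reliability = 0.7859.
Error variance = 2218.95 − 1743.78 = 475.167; SEM = √475.167 = 21.80.

21.80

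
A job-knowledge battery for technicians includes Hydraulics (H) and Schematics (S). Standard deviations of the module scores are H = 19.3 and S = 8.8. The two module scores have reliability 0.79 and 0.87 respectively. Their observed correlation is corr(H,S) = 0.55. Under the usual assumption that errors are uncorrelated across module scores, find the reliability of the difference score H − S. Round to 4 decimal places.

0.6644

Var(H−S) = 19.3² + 8.8² − 2·19.3·8.8·0.55 = 449.93 − 186.824 = 263.106.
Under uncorrelated errors the observed covariances equal the true-score covariances, so only the own-variance terms attenuate.
True-score variance = [19.3²·0.79 + 8.8²·0.87] − 186.824 = 361.64 − 186.824 = 174.816.
Reliability = 174.816 / 263.106 = 0.6644.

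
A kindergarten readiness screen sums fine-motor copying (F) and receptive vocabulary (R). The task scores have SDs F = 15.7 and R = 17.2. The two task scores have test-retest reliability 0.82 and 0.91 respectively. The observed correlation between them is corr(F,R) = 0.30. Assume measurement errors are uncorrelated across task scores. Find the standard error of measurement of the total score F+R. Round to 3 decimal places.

Var(total) = 542.33 + 162.024 = 704.354.
True-score variance = 471.336 + 162.024 = 633.36, so reliability = 0.8992.
Error variance = 704.354 − 633.36 = 70.9938; SEM = √70.9938 = 8.426.

8.426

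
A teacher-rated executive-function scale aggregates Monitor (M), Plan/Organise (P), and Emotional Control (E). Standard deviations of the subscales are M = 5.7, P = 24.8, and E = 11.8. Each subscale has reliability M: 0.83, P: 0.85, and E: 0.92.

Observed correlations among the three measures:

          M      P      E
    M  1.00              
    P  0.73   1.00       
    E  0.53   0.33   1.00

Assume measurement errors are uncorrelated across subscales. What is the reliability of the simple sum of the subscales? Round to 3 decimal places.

Var(M+P+E) = 5.7² + 24.8² + 11.8² + 2·[5.7·24.8·0.73 + 5.7·11.8·0.53 + 24.8·11.8·0.33] = 786.77 + 470.824 = 1257.59.
Under uncorrelated errors the observed covariances equal the true-score covariances, so only the own-variance terms attenuate.
True-score variance = [5.7²·0.83 + 24.8²·0.85 + 11.8²·0.92] + 470.824 = 677.852 + 470.824 = 1148.68.
Reliability = 1148.68 / 1257.59 = 0.913.

0.913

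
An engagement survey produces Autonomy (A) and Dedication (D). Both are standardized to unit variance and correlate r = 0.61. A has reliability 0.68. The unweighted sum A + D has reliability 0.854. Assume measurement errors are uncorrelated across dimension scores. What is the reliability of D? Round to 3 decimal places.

Var(A+D) = 2 + 2·0.61 = 3.220.
True-score variance = ρ_A + ρ_D + 2·0.61, so 0.854 = (0.68 + ρ_D + 1.22) / 3.220.
ρ_D = 0.854·3.220 − 0.68 − 1.22 = 0.850.

0.850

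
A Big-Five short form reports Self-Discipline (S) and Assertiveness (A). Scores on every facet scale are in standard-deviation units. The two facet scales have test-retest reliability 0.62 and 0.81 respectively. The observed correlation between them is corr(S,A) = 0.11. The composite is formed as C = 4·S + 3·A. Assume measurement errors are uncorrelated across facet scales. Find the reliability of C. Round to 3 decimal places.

0.718

Var(C) = 4² + 3² + 2·[12·0.11] = 25 + 2.64 = 27.64.
Because errors are independent across components, Cov(Tᵢ,Tⱼ) = Cov(Xᵢ,Xⱼ); the off-diagonal part of the true-score variance is the same as above.
True-score variance = [4²·0.62 + 3²·0.81] + 2.64 = 17.21 + 2.64 = 19.85.
Reliability = 19.85 / 27.64 = 0.718.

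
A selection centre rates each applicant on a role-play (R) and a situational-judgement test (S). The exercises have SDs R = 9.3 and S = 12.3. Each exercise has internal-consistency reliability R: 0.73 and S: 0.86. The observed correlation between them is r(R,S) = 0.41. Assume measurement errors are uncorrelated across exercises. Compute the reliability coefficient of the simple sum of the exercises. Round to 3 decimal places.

Var(R+S) = 9.3² + 12.3² + 2·[9.3·12.3·0.41] = 237.78 + 93.7998 = 331.58.
Because errors are independent across components, Cov(Tᵢ,Tⱼ) = Cov(Xᵢ,Xⱼ); the off-diagonal part of the true-score variance is the same as above.
True-score variance = [9.3²·0.73 + 12.3²·0.86] + 93.7998 = 193.247 + 93.7998 = 287.047.
Reliability = 287.047 / 331.58 = 0.866.

0.866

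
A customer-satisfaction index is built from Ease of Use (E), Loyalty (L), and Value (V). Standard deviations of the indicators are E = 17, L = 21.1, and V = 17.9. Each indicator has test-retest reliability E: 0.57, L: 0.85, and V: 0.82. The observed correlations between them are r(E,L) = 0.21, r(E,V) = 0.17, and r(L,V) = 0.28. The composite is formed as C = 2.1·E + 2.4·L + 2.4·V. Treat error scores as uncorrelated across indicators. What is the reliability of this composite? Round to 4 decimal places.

0.8454

Var(C) = 2.1²·17² + 2.4²·21.1² + 2.4²·17.9² + 2·[5.04·17·21.1·0.21 + 5.04·17·17.9·0.17 + 5.76·21.1·17.9·0.28] = 5684.46 + 2499.02 = 8183.48.
Because errors are independent across components, Cov(Tᵢ,Tⱼ) = Cov(Xᵢ,Xⱼ); the off-diagonal part of the true-score variance is the same as above.
True-score variance = [2.1²·17²·0.57 + 2.4²·21.1²·0.85 + 2.4²·17.9²·0.82] + 2499.02 = 4419.57 + 2499.02 = 6918.59.
Reliability = 6918.59 / 8183.48 = 0.8454.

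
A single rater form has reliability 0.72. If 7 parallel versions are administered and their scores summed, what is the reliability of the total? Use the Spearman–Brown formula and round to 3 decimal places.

0.947

ρ_k = kρ / (1 + (k−1)ρ) = 7·0.72 / (1 + 6·0.72) = 5.040 / 5.320 = 0.947.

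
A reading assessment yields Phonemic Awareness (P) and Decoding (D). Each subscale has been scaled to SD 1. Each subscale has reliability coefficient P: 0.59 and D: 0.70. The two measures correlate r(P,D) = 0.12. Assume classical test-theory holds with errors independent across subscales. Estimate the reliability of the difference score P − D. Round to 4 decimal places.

Var(P−D) = 1 + 1 − 2·0.12 = 2 − 0.24 = 1.76.
With uncorrelated errors the cross-covariances are all true-score covariance, so they carry over unchanged; only the diagonal terms shrink to ρᵢσᵢ².
True-score variance = [0.59 + 0.70] − 0.24 = 1.29 − 0.24 = 1.05.
Reliability = 1.05 / 1.76 = 0.5966.

0.5966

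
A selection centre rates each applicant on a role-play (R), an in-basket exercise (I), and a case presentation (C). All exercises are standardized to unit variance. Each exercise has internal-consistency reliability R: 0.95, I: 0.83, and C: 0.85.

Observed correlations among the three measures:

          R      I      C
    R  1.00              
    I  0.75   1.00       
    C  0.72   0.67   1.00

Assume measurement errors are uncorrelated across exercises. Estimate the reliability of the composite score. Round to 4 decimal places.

Var(R+I+C) = 3 + 2·[0.75 + 0.72 + 0.67] = 3 + 4.28 = 7.28.
Because errors are independent across components, Cov(Tᵢ,Tⱼ) = Cov(Xᵢ,Xⱼ); the off-diagonal part of the true-score variance is the same as above.
True-score variance = [0.95 + 0.83 + 0.85] + 4.28 = 2.63 + 4.28 = 6.91.
Reliability = 6.91 / 7.28 = 0.9492.

0.9492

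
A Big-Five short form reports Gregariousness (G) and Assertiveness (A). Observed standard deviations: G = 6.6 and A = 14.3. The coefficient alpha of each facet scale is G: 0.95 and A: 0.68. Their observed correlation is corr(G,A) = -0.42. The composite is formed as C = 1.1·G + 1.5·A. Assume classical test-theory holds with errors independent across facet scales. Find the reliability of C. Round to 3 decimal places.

Var(C) = 1.1²·6.6² + 1.5²·14.3² + 2·[1.65·6.6·14.3·(-0.42)] = 512.81 − 130.811 = 381.999.
Because errors are independent across components, Cov(Tᵢ,Tⱼ) = Cov(Xᵢ,Xⱼ); the off-diagonal part of the true-score variance is the same as above.
True-score variance = [1.1²·6.6²·0.95 + 1.5²·14.3²·0.68] − 130.811 = 362.942 − 130.811 = 232.131.
Reliability = 232.131 / 381.999 = 0.608.

0.608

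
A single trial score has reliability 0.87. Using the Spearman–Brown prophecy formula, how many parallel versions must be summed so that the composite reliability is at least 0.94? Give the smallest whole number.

3

k ≥ ρ*(1−ρ₁)/(ρ₁(1−ρ*)) = 0.94·0.13 / (0.87·0.06) = 2.341.
Smallest integer k = 3.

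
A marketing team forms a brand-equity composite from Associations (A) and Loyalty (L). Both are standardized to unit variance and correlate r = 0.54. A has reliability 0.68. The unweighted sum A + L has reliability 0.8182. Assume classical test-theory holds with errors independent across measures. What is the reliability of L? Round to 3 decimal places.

0.760

Var(A+L) = 2 + 2·0.54 = 3.080.
True-score variance = ρ_A + ρ_L + 2·0.54, so 0.8182 = (0.68 + ρ_L + 1.08) / 3.080.
ρ_L = 0.8182·3.080 − 0.68 − 1.08 = 0.760.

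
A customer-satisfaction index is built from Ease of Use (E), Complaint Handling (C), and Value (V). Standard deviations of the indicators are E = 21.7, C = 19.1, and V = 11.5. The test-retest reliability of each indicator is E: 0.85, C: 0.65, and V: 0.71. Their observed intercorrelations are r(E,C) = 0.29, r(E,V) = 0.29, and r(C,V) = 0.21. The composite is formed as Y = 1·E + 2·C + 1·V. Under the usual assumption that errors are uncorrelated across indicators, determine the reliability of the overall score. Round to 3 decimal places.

0.784

Var(Y) = 21.7² + 2²·19.1² + 11.5² + 2·[2·21.7·19.1·0.29 + 21.7·11.5·0.29 + 2·19.1·11.5·0.21] = 2062.38 + 810.03 = 2872.41.
Because errors are independent across components, Cov(Tᵢ,Tⱼ) = Cov(Xᵢ,Xⱼ); the off-diagonal part of the true-score variance is the same as above.
True-score variance = [21.7²·0.85 + 2²·19.1²·0.65 + 11.5²·0.71] + 810.03 = 1442.66 + 810.03 = 2252.69.
Reliability = 2252.69 / 2872.41 = 0.784.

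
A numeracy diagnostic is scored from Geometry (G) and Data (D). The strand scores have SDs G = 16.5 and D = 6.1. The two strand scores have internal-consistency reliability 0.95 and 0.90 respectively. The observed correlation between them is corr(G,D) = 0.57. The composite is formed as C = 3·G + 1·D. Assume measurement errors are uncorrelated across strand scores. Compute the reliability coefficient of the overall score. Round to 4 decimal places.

Var(C) = 3²·16.5² + 6.1² + 2·[3·16.5·6.1·0.57] = 2487.46 + 344.223 = 2831.68.
Because errors are independent across components, Cov(Tᵢ,Tⱼ) = Cov(Xᵢ,Xⱼ); the off-diagonal part of the true-score variance is the same as above.
True-score variance = [3²·16.5²·0.95 + 6.1²·0.90] + 344.223 = 2361.23 + 344.223 = 2705.45.
Reliability = 2705.45 / 2831.68 = 0.9554.

0.9554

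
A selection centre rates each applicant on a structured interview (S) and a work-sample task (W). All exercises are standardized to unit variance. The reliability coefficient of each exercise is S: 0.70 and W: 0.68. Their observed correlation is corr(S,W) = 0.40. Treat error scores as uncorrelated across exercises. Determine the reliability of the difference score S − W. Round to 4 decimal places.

Var(S−W) = 1 + 1 − 2·0.40 = 2 − 0.8 = 1.2.
Under uncorrelated errors the observed covariances equal the true-score covariances, so only the own-variance terms attenuate.
True-score variance = [0.70 + 0.68] − 0.8 = 1.38 − 0.8 = 0.58.
Reliability = 0.58 / 1.2 = 0.4833.

0.4833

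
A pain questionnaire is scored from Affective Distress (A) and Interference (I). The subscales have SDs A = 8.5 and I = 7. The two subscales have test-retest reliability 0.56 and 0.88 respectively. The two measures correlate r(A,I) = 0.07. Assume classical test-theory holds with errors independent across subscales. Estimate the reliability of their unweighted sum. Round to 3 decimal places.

0.709

Var(A+I) = 8.5² + 7² + 2·[8.5·7·0.07] = 121.25 + 8.33 = 129.58.
Under uncorrelated errors the observed covariances equal the true-score covariances, so only the own-variance terms attenuate.
True-score variance = [8.5²·0.56 + 7²·0.88] + 8.33 = 83.58 + 8.33 = 91.91.
Reliability = 91.91 / 129.58 = 0.709.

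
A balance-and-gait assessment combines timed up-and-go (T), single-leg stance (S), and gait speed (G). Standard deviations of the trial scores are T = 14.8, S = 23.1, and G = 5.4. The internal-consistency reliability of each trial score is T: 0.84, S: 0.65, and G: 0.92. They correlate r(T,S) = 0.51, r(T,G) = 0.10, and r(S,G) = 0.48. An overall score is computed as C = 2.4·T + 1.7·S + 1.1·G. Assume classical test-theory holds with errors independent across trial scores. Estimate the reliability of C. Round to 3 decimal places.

0.836

Var(C) = 2.4²·14.8² + 1.7²·23.1² + 1.1²·5.4² + 2·[4.08·14.8·23.1·0.51 + 2.64·14.8·5.4·0.10 + 1.87·23.1·5.4·0.48] = 2839.09 + 1688.9 = 4527.99.
Because errors are independent across components, Cov(Tᵢ,Tⱼ) = Cov(Xᵢ,Xⱼ); the off-diagonal part of the true-score variance is the same as above.
True-score variance = [2.4²·14.8²·0.84 + 1.7²·23.1²·0.65 + 1.1²·5.4²·0.92] + 1688.9 = 2094.65 + 1688.9 = 3783.55.
Reliability = 3783.55 / 4527.99 = 0.836.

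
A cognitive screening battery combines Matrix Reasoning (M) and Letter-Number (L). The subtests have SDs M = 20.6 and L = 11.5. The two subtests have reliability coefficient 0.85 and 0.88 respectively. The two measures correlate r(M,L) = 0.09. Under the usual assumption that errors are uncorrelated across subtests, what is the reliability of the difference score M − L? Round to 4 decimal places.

Var(M−L) = 20.6² + 11.5² − 2·20.6·11.5·0.09 = 556.61 − 42.642 = 513.968.
Because errors are independent across components, Cov(Tᵢ,Tⱼ) = Cov(Xᵢ,Xⱼ); the off-diagonal part of the true-score variance is the same as above.
True-score variance = [20.6²·0.85 + 11.5²·0.88] − 42.642 = 477.086 − 42.642 = 434.444.
Reliability = 434.444 / 513.968 = 0.8453.

0.8453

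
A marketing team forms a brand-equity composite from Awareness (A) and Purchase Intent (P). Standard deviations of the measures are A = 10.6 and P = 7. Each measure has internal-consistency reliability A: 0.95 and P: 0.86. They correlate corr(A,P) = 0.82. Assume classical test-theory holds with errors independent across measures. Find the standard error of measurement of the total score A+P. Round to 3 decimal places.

3.532

Var(total) = 161.36 + 121.688 = 283.048.
True-score variance = 148.882 + 121.688 = 270.57, so reliability = 0.9559.
Error variance = 283.048 − 270.57 = 12.478; SEM = √12.478 = 3.532.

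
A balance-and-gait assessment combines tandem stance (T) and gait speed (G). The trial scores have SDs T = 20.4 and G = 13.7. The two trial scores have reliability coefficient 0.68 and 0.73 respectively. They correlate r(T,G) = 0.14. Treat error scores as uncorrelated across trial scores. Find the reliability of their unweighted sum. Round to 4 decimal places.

Var(T+G) = 20.4² + 13.7² + 2·[20.4·13.7·0.14] = 603.85 + 78.2544 = 682.104.
With uncorrelated errors the cross-covariances are all true-score covariance, so they carry over unchanged; only the diagonal terms shrink to ρᵢσᵢ².
True-score variance = [20.4²·0.68 + 13.7²·0.73] + 78.2544 = 420.002 + 78.2544 = 498.257.
Reliability = 498.257 / 682.104 = 0.7305.

0.7305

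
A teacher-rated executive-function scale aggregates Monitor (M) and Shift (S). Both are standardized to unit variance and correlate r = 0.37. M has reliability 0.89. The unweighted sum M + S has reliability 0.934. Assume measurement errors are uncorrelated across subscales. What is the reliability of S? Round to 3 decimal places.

0.929

Var(M+S) = 2 + 2·0.37 = 2.740.
True-score variance = ρ_M + ρ_S + 2·0.37, so 0.934 = (0.89 + ρ_S + 0.74) / 2.740.
ρ_S = 0.934·2.740 − 0.89 − 0.74 = 0.929.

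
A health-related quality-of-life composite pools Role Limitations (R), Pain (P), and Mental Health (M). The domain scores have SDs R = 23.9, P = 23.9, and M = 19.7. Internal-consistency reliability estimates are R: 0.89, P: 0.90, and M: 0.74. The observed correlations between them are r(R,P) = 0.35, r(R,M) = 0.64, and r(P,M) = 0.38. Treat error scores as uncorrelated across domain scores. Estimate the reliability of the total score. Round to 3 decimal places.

Var(R+P+M) = 23.9² + 23.9² + 19.7² + 2·[23.9·23.9·0.35 + 23.9·19.7·0.64 + 23.9·19.7·0.38] = 1530.51 + 1360.34 = 2890.85.
Under uncorrelated errors the observed covariances equal the true-score covariances, so only the own-variance terms attenuate.
True-score variance = [23.9²·0.89 + 23.9²·0.90 + 19.7²·0.74] + 1360.34 = 1309.65 + 1360.34 = 2669.99.
Reliability = 2669.99 / 2890.85 = 0.924.

0.924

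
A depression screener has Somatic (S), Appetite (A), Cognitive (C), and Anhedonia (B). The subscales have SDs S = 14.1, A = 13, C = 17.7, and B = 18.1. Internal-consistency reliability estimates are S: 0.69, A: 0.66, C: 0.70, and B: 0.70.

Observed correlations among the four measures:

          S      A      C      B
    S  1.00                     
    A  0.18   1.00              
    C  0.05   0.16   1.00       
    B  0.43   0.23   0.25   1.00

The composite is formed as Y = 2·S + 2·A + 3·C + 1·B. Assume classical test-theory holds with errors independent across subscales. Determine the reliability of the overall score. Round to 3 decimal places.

Var(Y) = 2²·14.1² + 2²·13² + 3²·17.7² + 18.1² + 2·[4·14.1·13·0.18 + 6·14.1·17.7·0.05 + 2·14.1·18.1·0.43 + 6·13·17.7·0.16 + 2·13·18.1·0.23 + 3·17.7·18.1·0.25] = 4618.46 + 1991.48 = 6609.94.
Because errors are independent across components, Cov(Tᵢ,Tⱼ) = Cov(Xᵢ,Xⱼ); the off-diagonal part of the true-score variance is the same as above.
True-score variance = [2²·14.1²·0.69 + 2²·13²·0.66 + 3²·17.7²·0.70 + 18.1²·0.70] + 1991.48 = 3197.93 + 1991.48 = 5189.41.
Reliability = 5189.41 / 6609.94 = 0.785.

0.785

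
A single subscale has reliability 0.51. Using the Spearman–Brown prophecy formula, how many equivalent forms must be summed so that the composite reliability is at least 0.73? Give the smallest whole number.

k ≥ ρ*(1−ρ₁)/(ρ₁(1−ρ*)) = 0.73·0.49 / (0.51·0.27) = 2.598.
Smallest integer k = 3.

3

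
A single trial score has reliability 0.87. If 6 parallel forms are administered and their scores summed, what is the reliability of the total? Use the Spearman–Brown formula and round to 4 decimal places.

0.9757

ρ_k = kρ / (1 + (k−1)ρ) = 6·0.87 / (1 + 5·0.87) = 5.220 / 5.350 = 0.9757.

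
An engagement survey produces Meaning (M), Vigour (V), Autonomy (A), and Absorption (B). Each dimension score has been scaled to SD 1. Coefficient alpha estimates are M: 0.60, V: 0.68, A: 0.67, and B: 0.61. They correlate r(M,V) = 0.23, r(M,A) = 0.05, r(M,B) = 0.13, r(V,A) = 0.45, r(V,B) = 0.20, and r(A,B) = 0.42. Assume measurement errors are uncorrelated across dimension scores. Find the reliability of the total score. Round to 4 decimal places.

Var(M+V+A+B) = 4 + 2·[0.23 + 0.05 + 0.13 + 0.45 + 0.20 + 0.42] = 4 + 2.96 = 6.96.
Because errors are independent across components, Cov(Tᵢ,Tⱼ) = Cov(Xᵢ,Xⱼ); the off-diagonal part of the true-score variance is the same as above.
True-score variance = [0.60 + 0.68 + 0.67 + 0.61] + 2.96 = 2.56 + 2.96 = 5.52.
Reliability = 5.52 / 6.96 = 0.7931.

0.7931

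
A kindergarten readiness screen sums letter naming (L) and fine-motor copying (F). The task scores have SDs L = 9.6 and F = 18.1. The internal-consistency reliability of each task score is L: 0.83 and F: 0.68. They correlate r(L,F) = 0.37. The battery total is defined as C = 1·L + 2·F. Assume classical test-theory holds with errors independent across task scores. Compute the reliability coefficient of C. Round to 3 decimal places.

0.738

Var(C) = 9.6² + 2²·18.1² + 2·[2·9.6·18.1·0.37] = 1402.6 + 257.165 = 1659.76.
With uncorrelated errors the cross-covariances are all true-score covariance, so they carry over unchanged; only the diagonal terms shrink to ρᵢσᵢ².
True-score variance = [9.6²·0.83 + 2²·18.1²·0.68] + 257.165 = 967.592 + 257.165 = 1224.76.
Reliability = 1224.76 / 1659.76 = 0.738.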